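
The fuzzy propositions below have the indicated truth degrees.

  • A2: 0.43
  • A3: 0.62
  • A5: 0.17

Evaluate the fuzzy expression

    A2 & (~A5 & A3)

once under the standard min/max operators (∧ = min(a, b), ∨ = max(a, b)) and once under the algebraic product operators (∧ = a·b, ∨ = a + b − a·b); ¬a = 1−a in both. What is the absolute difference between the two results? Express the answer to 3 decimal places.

Under standard min/max:
  ~A5 = 1 − 0.17 = 0.83
  ~A5 & A3 = min(a, b) on (0.83, 0.62) = 0.62
  A2 & (~A5 & A3) = min(a, b) on (0.43, 0.62) = 0.43
  → value = 0.4300
Under algebraic product:
  ~A5 = 1 − 0.1700 = 0.8300
  ~A5 & A3 = a·b on (0.8300, 0.6200) = 0.5146
  A2 & (~A5 & A3) = a·b on (0.4300, 0.5146) = 0.2213
  → value = 0.2213
|0.4300 − 0.2213| = 0.209

0.209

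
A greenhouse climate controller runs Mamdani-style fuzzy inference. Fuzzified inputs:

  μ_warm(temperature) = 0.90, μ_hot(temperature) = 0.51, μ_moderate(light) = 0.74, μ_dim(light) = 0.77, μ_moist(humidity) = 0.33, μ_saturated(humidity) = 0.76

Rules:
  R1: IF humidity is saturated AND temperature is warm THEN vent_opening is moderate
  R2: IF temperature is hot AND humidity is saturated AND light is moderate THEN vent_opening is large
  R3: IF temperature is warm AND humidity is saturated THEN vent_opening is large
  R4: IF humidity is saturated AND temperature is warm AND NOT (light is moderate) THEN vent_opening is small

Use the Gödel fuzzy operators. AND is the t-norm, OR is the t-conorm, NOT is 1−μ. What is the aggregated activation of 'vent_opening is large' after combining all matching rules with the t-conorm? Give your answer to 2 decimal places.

R1: saturated=0.76, warm=0.90; AND[min(a, b)] → w = 0.76
R2: hot=0.51, saturated=0.76, moderate=0.74; AND[min(a, b)] → w = 0.51
R3: warm=0.90, saturated=0.76; AND[min(a, b)] → w = 0.76
R4: saturated=0.76, warm=0.90, ¬moderate=1−0.74=0.26; AND[min(a, b)] → w = 0.26
Rules with consequent 'large': {R2, R3} → strengths 0.51, 0.76
Aggregate via t-conorm [max(a, b)]: 0.76

0.76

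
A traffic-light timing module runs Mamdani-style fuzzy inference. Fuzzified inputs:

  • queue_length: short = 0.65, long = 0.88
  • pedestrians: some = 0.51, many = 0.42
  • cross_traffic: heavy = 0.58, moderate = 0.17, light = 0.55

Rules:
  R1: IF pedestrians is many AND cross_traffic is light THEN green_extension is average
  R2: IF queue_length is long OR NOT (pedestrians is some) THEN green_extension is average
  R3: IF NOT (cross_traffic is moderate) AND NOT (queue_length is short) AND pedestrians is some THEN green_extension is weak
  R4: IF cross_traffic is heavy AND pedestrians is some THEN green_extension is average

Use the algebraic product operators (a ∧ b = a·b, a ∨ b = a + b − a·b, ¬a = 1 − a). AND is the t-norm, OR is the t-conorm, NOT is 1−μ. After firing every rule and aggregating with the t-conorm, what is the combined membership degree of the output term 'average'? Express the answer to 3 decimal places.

0.967

R1: many=0.42, light=0.55; AND[a·b] → w = 0.2310
R2: long=0.88, ¬some=1−0.51=0.49; OR[a + b − a·b] → w = 0.9388
R3: ¬moderate=1−0.17=0.83, ¬short=1−0.65=0.35, some=0.51; AND[a·b] → w = 0.1482
R4: heavy=0.58, some=0.51; AND[a·b] → w = 0.2958
Rules with consequent 'average': {R1, R2, R4} → strengths 0.2310, 0.9388, 0.2958
Aggregate via t-conorm [a + b − a·b]: 0.9669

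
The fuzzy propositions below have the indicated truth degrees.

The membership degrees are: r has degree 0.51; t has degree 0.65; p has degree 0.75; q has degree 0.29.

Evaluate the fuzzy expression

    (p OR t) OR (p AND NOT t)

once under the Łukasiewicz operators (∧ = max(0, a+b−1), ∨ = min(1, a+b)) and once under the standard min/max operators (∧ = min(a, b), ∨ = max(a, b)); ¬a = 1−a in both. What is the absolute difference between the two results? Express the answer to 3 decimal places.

0.250

Under Łukasiewicz:
  p OR t = min(1, a+b) on (0.75, 0.65) = 1.00
  NOT t = 1 − 0.65 = 0.35
  p AND NOT t = max(0, a+b−1) on (0.75, 0.35) = 0.10
  (p OR t) OR (p AND NOT t) = min(1, a+b) on (1.00, 0.10) = 1.00
  → value = 1.0000
Under standard min/max:
  p OR t = max(a, b) on (0.75, 0.65) = 0.75
  NOT t = 1 − 0.65 = 0.35
  p AND NOT t = min(a, b) on (0.75, 0.35) = 0.35
  (p OR t) OR (p AND NOT t) = max(a, b) on (0.75, 0.35) = 0.75
  → value = 0.7500
|1.0000 − 0.7500| = 0.250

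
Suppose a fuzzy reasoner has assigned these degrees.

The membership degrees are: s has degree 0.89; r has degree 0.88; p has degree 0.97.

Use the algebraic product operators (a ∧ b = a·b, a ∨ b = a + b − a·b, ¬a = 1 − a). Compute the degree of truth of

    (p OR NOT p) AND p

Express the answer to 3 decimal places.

0.942

NOT p = 1 − 0.9700 = 0.0300
p OR NOT p = a + b − a·b on (0.9700, 0.0300) = 0.9709
(p OR NOT p) AND p = a·b on (0.9709, 0.9700) = 0.9418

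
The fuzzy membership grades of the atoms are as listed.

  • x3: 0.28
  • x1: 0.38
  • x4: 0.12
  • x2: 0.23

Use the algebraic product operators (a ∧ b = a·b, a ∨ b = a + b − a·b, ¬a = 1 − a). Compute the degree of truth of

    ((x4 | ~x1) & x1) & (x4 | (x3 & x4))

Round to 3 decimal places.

~x1 = 1 − 0.3800 = 0.6200
x4 | ~x1 = a + b − a·b on (0.1200, 0.6200) = 0.6656
(x4 | ~x1) & x1 = a·b on (0.6656, 0.3800) = 0.2529
x3 & x4 = a·b on (0.2800, 0.1200) = 0.0336
x4 | (x3 & x4) = a + b − a·b on (0.1200, 0.0336) = 0.1496
((x4 | ~x1) & x1) & (x4 | (x3 & x4)) = a·b on (0.2529, 0.1496) = 0.0378

0.038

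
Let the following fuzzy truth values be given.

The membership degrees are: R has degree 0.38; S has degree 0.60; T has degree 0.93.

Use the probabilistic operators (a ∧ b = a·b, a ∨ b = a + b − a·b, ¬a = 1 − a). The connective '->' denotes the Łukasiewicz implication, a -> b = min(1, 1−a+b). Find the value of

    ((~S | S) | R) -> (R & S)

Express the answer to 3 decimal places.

~S = 1 − 0.6000 = 0.4000
~S | S = a + b − a·b on (0.4000, 0.6000) = 0.7600
(~S | S) | R = a + b − a·b on (0.7600, 0.3800) = 0.8512
R & S = a·b on (0.3800, 0.6000) = 0.2280
((~S | S) | R) -> (R & S)  [Łukasiewicz: min(1, 1−a+b)] with a=0.8512, b=0.2280 → 0.3768

0.377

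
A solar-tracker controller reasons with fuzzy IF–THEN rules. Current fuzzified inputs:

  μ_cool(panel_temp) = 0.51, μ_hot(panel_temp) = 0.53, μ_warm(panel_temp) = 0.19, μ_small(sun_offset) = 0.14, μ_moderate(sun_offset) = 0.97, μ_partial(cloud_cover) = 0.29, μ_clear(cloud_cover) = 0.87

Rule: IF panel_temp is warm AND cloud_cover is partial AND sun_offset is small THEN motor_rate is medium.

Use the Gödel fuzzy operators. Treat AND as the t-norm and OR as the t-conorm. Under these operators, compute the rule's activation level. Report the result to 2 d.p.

0.14

firing strength: warm=0.19, partial=0.29, small=0.14; AND[min(a, b)] → w = 0.14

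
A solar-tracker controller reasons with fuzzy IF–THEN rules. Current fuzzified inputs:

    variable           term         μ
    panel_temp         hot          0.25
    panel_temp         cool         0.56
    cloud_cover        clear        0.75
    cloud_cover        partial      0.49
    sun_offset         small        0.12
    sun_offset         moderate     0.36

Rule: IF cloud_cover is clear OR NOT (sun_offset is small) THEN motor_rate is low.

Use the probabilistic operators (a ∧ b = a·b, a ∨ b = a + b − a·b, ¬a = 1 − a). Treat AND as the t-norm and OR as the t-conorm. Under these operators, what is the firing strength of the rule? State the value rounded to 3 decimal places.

firing strength: clear=0.75, ¬small=1−0.12=0.88; OR[a + b − a·b] → w = 0.9700

0.970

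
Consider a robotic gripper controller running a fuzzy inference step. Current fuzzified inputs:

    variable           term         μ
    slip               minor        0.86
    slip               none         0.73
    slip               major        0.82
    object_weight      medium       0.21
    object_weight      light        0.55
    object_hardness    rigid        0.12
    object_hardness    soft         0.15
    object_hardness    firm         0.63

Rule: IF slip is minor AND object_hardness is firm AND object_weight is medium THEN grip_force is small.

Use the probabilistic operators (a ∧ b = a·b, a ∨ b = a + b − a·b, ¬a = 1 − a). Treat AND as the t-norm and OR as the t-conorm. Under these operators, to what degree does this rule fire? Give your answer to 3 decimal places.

0.114

firing strength: minor=0.86, firm=0.63, medium=0.21; AND[a·b] → w = 0.1138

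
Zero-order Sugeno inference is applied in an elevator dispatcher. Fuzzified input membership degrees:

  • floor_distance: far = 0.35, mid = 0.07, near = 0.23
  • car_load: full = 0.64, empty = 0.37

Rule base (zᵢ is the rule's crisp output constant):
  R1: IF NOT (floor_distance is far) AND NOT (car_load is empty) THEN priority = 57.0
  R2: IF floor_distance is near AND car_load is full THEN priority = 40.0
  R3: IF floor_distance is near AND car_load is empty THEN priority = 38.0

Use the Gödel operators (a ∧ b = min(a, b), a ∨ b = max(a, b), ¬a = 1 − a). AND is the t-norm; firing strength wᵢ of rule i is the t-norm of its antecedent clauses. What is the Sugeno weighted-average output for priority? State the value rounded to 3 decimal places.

R1 (z=57.0): ¬far=1−0.35=0.65, ¬empty=1−0.37=0.63; AND[min(a, b)] → w = 0.63
R2 (z=40.0): near=0.23, full=0.64; AND[min(a, b)] → w = 0.23
R3 (z=38.0): near=0.23, empty=0.37; AND[min(a, b)] → w = 0.23
Weighted average = (0.63·57.0 + 0.23·40.0 + 0.23·38.0) / (0.63 + 0.23 + 0.23)
  = 53.8500 / 1.0900 = 49.404

49.404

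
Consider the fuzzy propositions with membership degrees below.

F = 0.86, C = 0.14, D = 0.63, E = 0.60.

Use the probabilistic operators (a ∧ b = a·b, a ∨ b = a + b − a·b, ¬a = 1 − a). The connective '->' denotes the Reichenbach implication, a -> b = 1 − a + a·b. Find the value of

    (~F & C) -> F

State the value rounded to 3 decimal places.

0.997

~F = 1 − 0.8600 = 0.1400
~F & C = a·b on (0.1400, 0.1400) = 0.0196
(~F & C) -> F  [Reichenbach: 1 − a + a·b] with a=0.0196, b=0.8600 → 0.9973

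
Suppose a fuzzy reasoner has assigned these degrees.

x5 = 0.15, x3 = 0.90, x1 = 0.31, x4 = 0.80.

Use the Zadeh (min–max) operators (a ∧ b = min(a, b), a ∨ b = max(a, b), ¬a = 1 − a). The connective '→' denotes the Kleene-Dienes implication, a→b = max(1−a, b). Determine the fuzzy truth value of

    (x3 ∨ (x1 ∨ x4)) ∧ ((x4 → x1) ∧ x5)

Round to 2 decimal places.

x1 ∨ x4 = max(a, b) on (0.31, 0.80) = 0.80
x3 ∨ (x1 ∨ x4) = max(a, b) on (0.90, 0.80) = 0.90
x4 → x1  [Kleene-Dienes: max(1−a, b)] with a=0.80, b=0.31 → 0.31
(x4 → x1) ∧ x5 = min(a, b) on (0.31, 0.15) = 0.15
(x3 ∨ (x1 ∨ x4)) ∧ ((x4 → x1) ∧ x5) = min(a, b) on (0.90, 0.15) = 0.15

0.15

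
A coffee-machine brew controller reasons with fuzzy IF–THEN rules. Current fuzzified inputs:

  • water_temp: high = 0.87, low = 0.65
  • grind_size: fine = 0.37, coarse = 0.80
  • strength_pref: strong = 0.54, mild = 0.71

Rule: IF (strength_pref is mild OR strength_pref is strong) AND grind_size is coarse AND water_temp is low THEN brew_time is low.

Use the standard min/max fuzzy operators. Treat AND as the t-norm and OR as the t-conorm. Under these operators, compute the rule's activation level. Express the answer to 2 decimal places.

firing strength: (mild=0.71 OR strong=0.54) = 0.71; AND[min(a, b)] with coarse=0.80, low=0.65 → w = 0.65

0.65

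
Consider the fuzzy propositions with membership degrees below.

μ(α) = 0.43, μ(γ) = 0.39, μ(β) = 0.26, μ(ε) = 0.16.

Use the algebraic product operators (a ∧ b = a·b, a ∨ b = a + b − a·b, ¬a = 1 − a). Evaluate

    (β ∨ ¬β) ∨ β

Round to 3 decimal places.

0.858

¬β = 1 − 0.2600 = 0.7400
β ∨ ¬β = a + b − a·b on (0.2600, 0.7400) = 0.8076
(β ∨ ¬β) ∨ β = a + b − a·b on (0.8076, 0.2600) = 0.8576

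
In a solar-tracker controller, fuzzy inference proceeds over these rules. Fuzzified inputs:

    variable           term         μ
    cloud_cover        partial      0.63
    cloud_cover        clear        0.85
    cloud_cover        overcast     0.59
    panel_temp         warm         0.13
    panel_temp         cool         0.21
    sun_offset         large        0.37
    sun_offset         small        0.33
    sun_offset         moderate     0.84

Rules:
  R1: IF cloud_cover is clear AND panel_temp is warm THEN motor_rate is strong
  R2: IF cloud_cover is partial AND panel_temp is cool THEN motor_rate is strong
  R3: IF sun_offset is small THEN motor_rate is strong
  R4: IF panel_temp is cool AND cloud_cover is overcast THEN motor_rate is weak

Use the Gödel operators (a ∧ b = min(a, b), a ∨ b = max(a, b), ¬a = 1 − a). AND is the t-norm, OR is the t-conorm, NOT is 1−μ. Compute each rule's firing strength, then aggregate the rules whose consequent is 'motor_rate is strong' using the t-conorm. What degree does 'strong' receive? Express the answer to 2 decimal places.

0.33

R1: clear=0.85, warm=0.13; AND[min(a, b)] → w = 0.13
R2: partial=0.63, cool=0.21; AND[min(a, b)] → w = 0.21
R3: small=0.33 → w = 0.33
R4: cool=0.21, overcast=0.59; AND[min(a, b)] → w = 0.21
Rules with consequent 'strong': {R1, R2, R3} → strengths 0.13, 0.21, 0.33
Aggregate via t-conorm [max(a, b)]: 0.33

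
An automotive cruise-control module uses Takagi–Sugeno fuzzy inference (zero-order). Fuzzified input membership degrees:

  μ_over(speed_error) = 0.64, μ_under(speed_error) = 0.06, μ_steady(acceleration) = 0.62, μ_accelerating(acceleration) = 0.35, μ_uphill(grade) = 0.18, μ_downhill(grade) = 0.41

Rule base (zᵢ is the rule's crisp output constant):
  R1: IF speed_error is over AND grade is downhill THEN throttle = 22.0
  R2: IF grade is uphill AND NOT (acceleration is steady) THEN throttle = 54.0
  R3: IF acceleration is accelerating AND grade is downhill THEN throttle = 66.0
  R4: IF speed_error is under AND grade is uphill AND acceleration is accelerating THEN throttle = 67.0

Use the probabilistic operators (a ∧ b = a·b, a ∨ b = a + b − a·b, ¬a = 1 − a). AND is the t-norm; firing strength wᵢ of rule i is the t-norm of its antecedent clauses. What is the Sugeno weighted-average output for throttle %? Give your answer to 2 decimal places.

40.14

R1 (z=22.0): over=0.64, downhill=0.41; AND[a·b] → w = 0.2624
R2 (z=54.0): uphill=0.18, ¬steady=1−0.62=0.38; AND[a·b] → w = 0.0684
R3 (z=66.0): accelerating=0.35, downhill=0.41; AND[a·b] → w = 0.1435
R4 (z=67.0): under=0.06, uphill=0.18, accelerating=0.35; AND[a·b] → w = 0.0038
Weighted average = (0.2624·22.0 + 0.0684·54.0 + 0.1435·66.0 + 0.0038·67.0) / (0.2624 + 0.0684 + 0.1435 + 0.0038)
  = 19.1907 / 0.4781 = 40.14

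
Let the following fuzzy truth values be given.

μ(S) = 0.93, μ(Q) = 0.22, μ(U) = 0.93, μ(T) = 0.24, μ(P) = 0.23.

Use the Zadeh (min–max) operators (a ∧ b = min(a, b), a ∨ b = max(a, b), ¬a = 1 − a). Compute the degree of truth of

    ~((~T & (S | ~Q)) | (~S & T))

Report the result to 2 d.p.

~T = 1 − 0.24 = 0.76
~Q = 1 − 0.22 = 0.78
S | ~Q = max(a, b) on (0.93, 0.78) = 0.93
~T & (S | ~Q) = min(a, b) on (0.76, 0.93) = 0.76
~S = 1 − 0.93 = 0.07
~S & T = min(a, b) on (0.07, 0.24) = 0.07
(~T & (S | ~Q)) | (~S & T) = max(a, b) on (0.76, 0.07) = 0.76
~((~T & (S | ~Q)) | (~S & T)) = 1 − 0.76 = 0.24

0.24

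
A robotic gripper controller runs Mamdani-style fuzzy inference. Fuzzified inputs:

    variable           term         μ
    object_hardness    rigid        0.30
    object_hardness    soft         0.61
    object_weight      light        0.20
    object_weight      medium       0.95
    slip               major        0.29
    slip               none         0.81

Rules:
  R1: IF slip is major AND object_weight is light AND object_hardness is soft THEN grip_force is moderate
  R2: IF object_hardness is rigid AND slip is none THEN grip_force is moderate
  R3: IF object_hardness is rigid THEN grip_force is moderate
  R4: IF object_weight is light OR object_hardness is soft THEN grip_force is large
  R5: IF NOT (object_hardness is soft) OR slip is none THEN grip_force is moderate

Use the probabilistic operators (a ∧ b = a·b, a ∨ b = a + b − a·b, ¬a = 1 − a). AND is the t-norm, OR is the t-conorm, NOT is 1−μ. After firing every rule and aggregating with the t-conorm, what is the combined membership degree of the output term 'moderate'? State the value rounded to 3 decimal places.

0.941

R1: major=0.29, light=0.20, soft=0.61; AND[a·b] → w = 0.0354
R2: rigid=0.30, none=0.81; AND[a·b] → w = 0.2430
R3: rigid=0.30 → w = 0.3000
R4: light=0.20, soft=0.61; OR[a + b − a·b] → w = 0.6880
R5: ¬soft=1−0.61=0.39, none=0.81; OR[a + b − a·b] → w = 0.8841
Rules with consequent 'moderate': {R1, R2, R3, R5} → strengths 0.0354, 0.2430, 0.3000, 0.8841
Aggregate via t-conorm [a + b − a·b]: 0.9408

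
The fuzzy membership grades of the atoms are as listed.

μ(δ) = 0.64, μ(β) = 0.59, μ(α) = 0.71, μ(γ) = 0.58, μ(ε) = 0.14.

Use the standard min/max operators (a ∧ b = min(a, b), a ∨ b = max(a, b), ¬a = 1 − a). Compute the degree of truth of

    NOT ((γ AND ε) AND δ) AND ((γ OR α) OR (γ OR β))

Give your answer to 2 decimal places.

0.71

γ AND ε = min(a, b) on (0.58, 0.14) = 0.14
(γ AND ε) AND δ = min(a, b) on (0.14, 0.64) = 0.14
NOT ((γ AND ε) AND δ) = 1 − 0.14 = 0.86
γ OR α = max(a, b) on (0.58, 0.71) = 0.71
γ OR β = max(a, b) on (0.58, 0.59) = 0.59
(γ OR α) OR (γ OR β) = max(a, b) on (0.71, 0.59) = 0.71
NOT ((γ AND ε) AND δ) AND ((γ OR α) OR (γ OR β)) = min(a, b) on (0.86, 0.71) = 0.71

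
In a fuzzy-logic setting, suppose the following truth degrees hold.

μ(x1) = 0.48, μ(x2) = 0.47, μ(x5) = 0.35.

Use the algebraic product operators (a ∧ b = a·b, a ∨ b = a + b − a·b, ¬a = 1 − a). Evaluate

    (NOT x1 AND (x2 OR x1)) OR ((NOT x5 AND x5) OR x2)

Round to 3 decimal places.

0.745

NOT x1 = 1 − 0.4800 = 0.5200
x2 OR x1 = a + b − a·b on (0.4700, 0.4800) = 0.7244
NOT x1 AND (x2 OR x1) = a·b on (0.5200, 0.7244) = 0.3767
NOT x5 = 1 − 0.3500 = 0.6500
NOT x5 AND x5 = a·b on (0.6500, 0.3500) = 0.2275
(NOT x5 AND x5) OR x2 = a + b − a·b on (0.2275, 0.4700) = 0.5906
(NOT x1 AND (x2 OR x1)) OR ((NOT x5 AND x5) OR x2) = a + b − a·b on (0.3767, 0.5906) = 0.7448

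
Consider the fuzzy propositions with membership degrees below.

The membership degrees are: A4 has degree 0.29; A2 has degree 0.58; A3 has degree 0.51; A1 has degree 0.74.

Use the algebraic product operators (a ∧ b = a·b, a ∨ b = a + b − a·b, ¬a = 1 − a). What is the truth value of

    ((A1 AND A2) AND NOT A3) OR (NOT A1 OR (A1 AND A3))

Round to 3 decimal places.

A1 AND A2 = a·b on (0.7400, 0.5800) = 0.4292
NOT A3 = 1 − 0.5100 = 0.4900
(A1 AND A2) AND NOT A3 = a·b on (0.4292, 0.4900) = 0.2103
NOT A1 = 1 − 0.7400 = 0.2600
A1 AND A3 = a·b on (0.7400, 0.5100) = 0.3774
NOT A1 OR (A1 AND A3) = a + b − a·b on (0.2600, 0.3774) = 0.5393
((A1 AND A2) AND NOT A3) OR (NOT A1 OR (A1 AND A3)) = a + b − a·b on (0.2103, 0.5393) = 0.6362

0.636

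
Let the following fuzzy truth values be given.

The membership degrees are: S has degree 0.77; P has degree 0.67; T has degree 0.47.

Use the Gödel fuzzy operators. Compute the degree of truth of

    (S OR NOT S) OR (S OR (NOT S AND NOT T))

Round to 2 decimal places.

NOT S = 1 − 0.77 = 0.23
S OR NOT S = max(a, b) on (0.77, 0.23) = 0.77
NOT S = 1 − 0.77 = 0.23
NOT T = 1 − 0.47 = 0.53
NOT S AND NOT T = min(a, b) on (0.23, 0.53) = 0.23
S OR (NOT S AND NOT T) = max(a, b) on (0.77, 0.23) = 0.77
(S OR NOT S) OR (S OR (NOT S AND NOT T)) = max(a, b) on (0.77, 0.77) = 0.77

0.77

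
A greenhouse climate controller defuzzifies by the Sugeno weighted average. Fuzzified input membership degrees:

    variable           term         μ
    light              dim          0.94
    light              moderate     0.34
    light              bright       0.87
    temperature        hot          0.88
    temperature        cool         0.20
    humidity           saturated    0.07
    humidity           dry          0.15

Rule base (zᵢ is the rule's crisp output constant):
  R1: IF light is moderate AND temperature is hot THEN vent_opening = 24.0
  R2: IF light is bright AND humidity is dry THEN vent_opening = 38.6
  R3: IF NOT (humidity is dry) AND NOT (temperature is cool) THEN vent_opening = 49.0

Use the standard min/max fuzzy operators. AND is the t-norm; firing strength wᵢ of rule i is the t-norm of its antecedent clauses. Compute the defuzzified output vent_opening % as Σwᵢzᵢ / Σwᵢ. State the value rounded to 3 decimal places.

41.202

R1 (z=24.0): moderate=0.34, hot=0.88; AND[min(a, b)] → w = 0.34
R2 (z=38.6): bright=0.87, dry=0.15; AND[min(a, b)] → w = 0.15
R3 (z=49.0): ¬dry=1−0.15=0.85, ¬cool=1−0.20=0.80; AND[min(a, b)] → w = 0.80
Weighted average = (0.34·24.0 + 0.15·38.6 + 0.80·49.0) / (0.34 + 0.15 + 0.80)
  = 53.1500 / 1.2900 = 41.202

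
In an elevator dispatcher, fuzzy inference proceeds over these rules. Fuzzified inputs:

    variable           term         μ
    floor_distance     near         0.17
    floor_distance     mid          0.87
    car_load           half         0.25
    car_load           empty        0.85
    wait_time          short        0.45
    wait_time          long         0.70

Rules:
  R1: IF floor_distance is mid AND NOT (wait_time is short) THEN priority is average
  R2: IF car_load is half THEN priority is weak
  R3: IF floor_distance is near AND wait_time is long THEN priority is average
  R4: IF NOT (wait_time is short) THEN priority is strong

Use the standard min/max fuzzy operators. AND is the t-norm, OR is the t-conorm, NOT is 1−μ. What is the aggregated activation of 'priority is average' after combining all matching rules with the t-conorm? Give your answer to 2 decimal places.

R1: mid=0.87, ¬short=1−0.45=0.55; AND[min(a, b)] → w = 0.55
R2: half=0.25 → w = 0.25
R3: near=0.17, long=0.70; AND[min(a, b)] → w = 0.17
R4: ¬short=1−0.45=0.55 → w = 0.55
Rules with consequent 'average': {R1, R3} → strengths 0.55, 0.17
Aggregate via t-conorm [max(a, b)]: 0.55

0.55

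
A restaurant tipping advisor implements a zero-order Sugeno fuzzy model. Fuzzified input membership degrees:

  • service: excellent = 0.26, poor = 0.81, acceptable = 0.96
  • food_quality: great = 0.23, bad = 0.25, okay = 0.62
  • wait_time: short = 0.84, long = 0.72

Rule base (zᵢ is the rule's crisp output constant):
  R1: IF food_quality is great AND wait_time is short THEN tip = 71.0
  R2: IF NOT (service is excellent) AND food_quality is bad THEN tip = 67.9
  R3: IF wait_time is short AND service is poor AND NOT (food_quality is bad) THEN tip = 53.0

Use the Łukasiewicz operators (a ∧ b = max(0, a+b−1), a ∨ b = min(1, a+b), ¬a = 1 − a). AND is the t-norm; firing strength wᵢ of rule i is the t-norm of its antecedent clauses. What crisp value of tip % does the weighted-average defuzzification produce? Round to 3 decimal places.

55.681

R1 (z=71.0): great=0.23, short=0.84; AND[max(0, a+b−1)] → w = 0.07
R2 (z=67.9): ¬excellent=1−0.26=0.74, bad=0.25; AND[max(0, a+b−1)] → w = 0.00
R3 (z=53.0): short=0.84, poor=0.81, ¬bad=1−0.25=0.75; AND[max(0, a+b−1)] → w = 0.40
Weighted average = (0.07·71.0 + 0.00·67.9 + 0.40·53.0) / (0.07 + 0.00 + 0.40)
  = 26.1700 / 0.4700 = 55.681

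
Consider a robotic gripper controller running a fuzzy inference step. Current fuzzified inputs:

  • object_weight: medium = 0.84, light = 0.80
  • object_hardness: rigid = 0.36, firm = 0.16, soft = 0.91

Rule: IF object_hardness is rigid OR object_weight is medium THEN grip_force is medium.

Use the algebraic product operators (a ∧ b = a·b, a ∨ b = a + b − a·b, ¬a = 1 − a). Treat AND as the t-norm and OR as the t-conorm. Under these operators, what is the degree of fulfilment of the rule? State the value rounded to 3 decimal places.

0.898

firing strength: rigid=0.36, medium=0.84; OR[a + b − a·b] → w = 0.8976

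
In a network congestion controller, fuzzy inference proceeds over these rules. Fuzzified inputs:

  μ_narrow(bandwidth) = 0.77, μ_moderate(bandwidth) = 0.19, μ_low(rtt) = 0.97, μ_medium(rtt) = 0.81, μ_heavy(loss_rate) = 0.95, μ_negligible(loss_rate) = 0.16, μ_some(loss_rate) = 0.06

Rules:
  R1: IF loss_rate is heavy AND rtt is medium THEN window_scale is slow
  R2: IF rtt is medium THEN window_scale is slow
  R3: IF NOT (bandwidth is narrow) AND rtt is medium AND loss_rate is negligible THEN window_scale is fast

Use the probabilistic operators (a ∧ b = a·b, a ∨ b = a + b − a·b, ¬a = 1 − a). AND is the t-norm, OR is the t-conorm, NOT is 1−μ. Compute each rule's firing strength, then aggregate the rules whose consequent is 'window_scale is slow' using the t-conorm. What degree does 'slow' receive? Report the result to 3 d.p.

0.956

R1: heavy=0.95, medium=0.81; AND[a·b] → w = 0.7695
R2: medium=0.81 → w = 0.8100
R3: ¬narrow=1−0.77=0.23, medium=0.81, negligible=0.16; AND[a·b] → w = 0.0298
Rules with consequent 'slow': {R1, R2} → strengths 0.7695, 0.8100
Aggregate via t-conorm [a + b − a·b]: 0.9562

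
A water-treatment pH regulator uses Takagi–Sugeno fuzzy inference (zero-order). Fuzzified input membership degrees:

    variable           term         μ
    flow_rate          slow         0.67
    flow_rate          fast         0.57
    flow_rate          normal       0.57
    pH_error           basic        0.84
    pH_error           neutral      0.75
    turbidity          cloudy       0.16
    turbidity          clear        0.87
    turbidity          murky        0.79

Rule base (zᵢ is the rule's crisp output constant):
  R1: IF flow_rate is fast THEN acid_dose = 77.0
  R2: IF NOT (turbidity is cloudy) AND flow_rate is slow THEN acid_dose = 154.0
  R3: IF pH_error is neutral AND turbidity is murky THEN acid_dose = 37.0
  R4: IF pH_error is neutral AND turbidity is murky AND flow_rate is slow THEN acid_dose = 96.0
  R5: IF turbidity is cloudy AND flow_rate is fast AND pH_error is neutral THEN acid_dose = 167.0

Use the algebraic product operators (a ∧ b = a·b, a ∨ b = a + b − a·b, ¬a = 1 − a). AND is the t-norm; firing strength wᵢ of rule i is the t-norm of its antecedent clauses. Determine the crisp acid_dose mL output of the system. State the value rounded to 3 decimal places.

R1 (z=77.0): fast=0.57 → w = 0.5700
R2 (z=154.0): ¬cloudy=1−0.16=0.84, slow=0.67; AND[a·b] → w = 0.5628
R3 (z=37.0): neutral=0.75, murky=0.79; AND[a·b] → w = 0.5925
R4 (z=96.0): neutral=0.75, murky=0.79, slow=0.67; AND[a·b] → w = 0.3970
R5 (z=167.0): cloudy=0.16, fast=0.57, neutral=0.75; AND[a·b] → w = 0.0684
Weighted average = (0.5700·77.0 + 0.5628·154.0 + 0.5925·37.0 + 0.3970·96.0 + 0.0684·167.0) / (0.5700 + 0.5628 + 0.5925 + 0.3970 + 0.0684)
  = 202.0161 / 2.1907 = 92.216

92.216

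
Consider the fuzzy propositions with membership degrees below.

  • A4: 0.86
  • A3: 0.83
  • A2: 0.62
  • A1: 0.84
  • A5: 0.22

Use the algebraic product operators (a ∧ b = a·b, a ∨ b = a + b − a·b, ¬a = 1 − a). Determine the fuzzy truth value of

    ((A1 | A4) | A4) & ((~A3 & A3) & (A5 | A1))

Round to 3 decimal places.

A1 | A4 = a + b − a·b on (0.8400, 0.8600) = 0.9776
(A1 | A4) | A4 = a + b − a·b on (0.9776, 0.8600) = 0.9969
~A3 = 1 − 0.8300 = 0.1700
~A3 & A3 = a·b on (0.1700, 0.8300) = 0.1411
A5 | A1 = a + b − a·b on (0.2200, 0.8400) = 0.8752
(~A3 & A3) & (A5 | A1) = a·b on (0.1411, 0.8752) = 0.1235
((A1 | A4) | A4) & ((~A3 & A3) & (A5 | A1)) = a·b on (0.9969, 0.1235) = 0.1231

0.123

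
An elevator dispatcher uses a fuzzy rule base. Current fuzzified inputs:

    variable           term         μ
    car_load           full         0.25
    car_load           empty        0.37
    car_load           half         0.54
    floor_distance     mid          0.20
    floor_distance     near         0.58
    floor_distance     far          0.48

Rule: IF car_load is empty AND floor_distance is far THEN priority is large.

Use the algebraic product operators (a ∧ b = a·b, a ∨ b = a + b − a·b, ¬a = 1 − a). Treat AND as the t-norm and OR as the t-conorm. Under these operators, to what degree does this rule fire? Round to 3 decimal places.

firing strength: empty=0.37, far=0.48; AND[a·b] → w = 0.1776

0.178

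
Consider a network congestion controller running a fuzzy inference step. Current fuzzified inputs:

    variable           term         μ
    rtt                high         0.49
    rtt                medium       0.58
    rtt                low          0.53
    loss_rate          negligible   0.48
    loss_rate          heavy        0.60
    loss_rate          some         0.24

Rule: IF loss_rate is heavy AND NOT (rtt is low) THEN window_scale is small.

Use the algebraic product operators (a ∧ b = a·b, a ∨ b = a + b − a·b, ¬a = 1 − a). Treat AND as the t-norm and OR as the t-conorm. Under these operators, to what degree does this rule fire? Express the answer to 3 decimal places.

firing strength: heavy=0.60, ¬low=1−0.53=0.47; AND[a·b] → w = 0.2820

0.282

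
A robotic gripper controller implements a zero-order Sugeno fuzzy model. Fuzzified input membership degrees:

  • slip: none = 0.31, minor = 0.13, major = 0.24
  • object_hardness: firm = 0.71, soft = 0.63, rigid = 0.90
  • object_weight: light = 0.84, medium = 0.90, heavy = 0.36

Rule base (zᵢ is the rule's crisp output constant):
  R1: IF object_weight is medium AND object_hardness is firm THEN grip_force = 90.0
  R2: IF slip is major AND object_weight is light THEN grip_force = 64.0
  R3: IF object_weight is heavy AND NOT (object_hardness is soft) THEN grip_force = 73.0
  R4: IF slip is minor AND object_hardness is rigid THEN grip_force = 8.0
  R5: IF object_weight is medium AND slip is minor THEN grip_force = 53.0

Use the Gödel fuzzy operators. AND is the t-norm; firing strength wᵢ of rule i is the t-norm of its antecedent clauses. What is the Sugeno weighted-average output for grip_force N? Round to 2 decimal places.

R1 (z=90.0): medium=0.90, firm=0.71; AND[min(a, b)] → w = 0.71
R2 (z=64.0): major=0.24, light=0.84; AND[min(a, b)] → w = 0.24
R3 (z=73.0): heavy=0.36, ¬soft=1−0.63=0.37; AND[min(a, b)] → w = 0.36
R4 (z=8.0): minor=0.13, rigid=0.90; AND[min(a, b)] → w = 0.13
R5 (z=53.0): medium=0.90, minor=0.13; AND[min(a, b)] → w = 0.13
Weighted average = (0.71·90.0 + 0.24·64.0 + 0.36·73.0 + 0.13·8.0 + 0.13·53.0) / (0.71 + 0.24 + 0.36 + 0.13 + 0.13)
  = 113.4700 / 1.5700 = 72.27

72.27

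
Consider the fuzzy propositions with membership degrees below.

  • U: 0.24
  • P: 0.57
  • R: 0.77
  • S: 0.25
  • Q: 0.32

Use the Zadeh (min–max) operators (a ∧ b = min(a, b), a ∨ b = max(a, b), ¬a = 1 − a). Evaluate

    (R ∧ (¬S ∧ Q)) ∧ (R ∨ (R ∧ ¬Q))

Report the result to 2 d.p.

0.32

¬S = 1 − 0.25 = 0.75
¬S ∧ Q = min(a, b) on (0.75, 0.32) = 0.32
R ∧ (¬S ∧ Q) = min(a, b) on (0.77, 0.32) = 0.32
¬Q = 1 − 0.32 = 0.68
R ∧ ¬Q = min(a, b) on (0.77, 0.68) = 0.68
R ∨ (R ∧ ¬Q) = max(a, b) on (0.77, 0.68) = 0.77
(R ∧ (¬S ∧ Q)) ∧ (R ∨ (R ∧ ¬Q)) = min(a, b) on (0.32, 0.77) = 0.32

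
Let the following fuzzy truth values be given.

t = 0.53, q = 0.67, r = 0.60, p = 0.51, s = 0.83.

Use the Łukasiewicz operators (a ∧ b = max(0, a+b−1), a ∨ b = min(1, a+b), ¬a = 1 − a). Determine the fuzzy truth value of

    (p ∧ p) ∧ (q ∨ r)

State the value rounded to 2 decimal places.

0.02

p ∧ p = max(0, a+b−1) on (0.51, 0.51) = 0.02
q ∨ r = min(1, a+b) on (0.67, 0.60) = 1.00
(p ∧ p) ∧ (q ∨ r) = max(0, a+b−1) on (0.02, 1.00) = 0.02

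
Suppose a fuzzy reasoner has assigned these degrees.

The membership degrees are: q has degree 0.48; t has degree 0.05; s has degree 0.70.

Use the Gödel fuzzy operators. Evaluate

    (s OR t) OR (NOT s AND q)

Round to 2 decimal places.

0.70

s OR t = max(a, b) on (0.70, 0.05) = 0.70
NOT s = 1 − 0.70 = 0.30
NOT s AND q = min(a, b) on (0.30, 0.48) = 0.30
(s OR t) OR (NOT s AND q) = max(a, b) on (0.70, 0.30) = 0.70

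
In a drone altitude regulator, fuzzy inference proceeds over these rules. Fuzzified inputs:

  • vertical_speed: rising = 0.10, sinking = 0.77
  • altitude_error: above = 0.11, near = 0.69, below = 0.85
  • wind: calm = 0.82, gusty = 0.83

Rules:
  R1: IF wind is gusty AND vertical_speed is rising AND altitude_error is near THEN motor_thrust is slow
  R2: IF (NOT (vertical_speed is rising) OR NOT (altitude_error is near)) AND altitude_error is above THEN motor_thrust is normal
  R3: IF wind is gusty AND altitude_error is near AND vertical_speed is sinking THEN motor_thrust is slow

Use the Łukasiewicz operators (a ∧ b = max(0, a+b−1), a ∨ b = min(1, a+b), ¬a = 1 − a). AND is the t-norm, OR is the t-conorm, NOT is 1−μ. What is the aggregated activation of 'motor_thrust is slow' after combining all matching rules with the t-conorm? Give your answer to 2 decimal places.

R1: gusty=0.83, rising=0.10, near=0.69; AND[max(0, a+b−1)] → w = 0.00
R2: (¬rising=1−0.10=0.90 OR ¬near=1−0.69=0.31) = 1.00; AND[max(0, a+b−1)] with above=0.11 → w = 0.11
R3: gusty=0.83, near=0.69, sinking=0.77; AND[max(0, a+b−1)] → w = 0.29
Rules with consequent 'slow': {R1, R3} → strengths 0.00, 0.29
Aggregate via t-conorm [min(1, a+b)]: 0.29

0.29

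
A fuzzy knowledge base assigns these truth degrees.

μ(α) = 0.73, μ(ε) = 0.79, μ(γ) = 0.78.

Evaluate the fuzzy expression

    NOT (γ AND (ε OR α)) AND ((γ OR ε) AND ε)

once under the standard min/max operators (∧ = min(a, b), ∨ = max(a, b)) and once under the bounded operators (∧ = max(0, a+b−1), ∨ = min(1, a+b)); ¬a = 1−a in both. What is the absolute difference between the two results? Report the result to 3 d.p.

0.210

Under standard min/max:
  ε OR α = max(a, b) on (0.79, 0.73) = 0.79
  γ AND (ε OR α) = min(a, b) on (0.78, 0.79) = 0.78
  NOT (γ AND (ε OR α)) = 1 − 0.78 = 0.22
  γ OR ε = max(a, b) on (0.78, 0.79) = 0.79
  (γ OR ε) AND ε = min(a, b) on (0.79, 0.79) = 0.79
  NOT (γ AND (ε OR α)) AND ((γ OR ε) AND ε) = min(a, b) on (0.22, 0.79) = 0.22
  → value = 0.2200
Under bounded:
  ε OR α = min(1, a+b) on (0.79, 0.73) = 1.00
  γ AND (ε OR α) = max(0, a+b−1) on (0.78, 1.00) = 0.78
  NOT (γ AND (ε OR α)) = 1 − 0.78 = 0.22
  γ OR ε = min(1, a+b) on (0.78, 0.79) = 1.00
  (γ OR ε) AND ε = max(0, a+b−1) on (1.00, 0.79) = 0.79
  NOT (γ AND (ε OR α)) AND ((γ OR ε) AND ε) = max(0, a+b−1) on (0.22, 0.79) = 0.01
  → value = 0.0100
|0.2200 − 0.0100| = 0.210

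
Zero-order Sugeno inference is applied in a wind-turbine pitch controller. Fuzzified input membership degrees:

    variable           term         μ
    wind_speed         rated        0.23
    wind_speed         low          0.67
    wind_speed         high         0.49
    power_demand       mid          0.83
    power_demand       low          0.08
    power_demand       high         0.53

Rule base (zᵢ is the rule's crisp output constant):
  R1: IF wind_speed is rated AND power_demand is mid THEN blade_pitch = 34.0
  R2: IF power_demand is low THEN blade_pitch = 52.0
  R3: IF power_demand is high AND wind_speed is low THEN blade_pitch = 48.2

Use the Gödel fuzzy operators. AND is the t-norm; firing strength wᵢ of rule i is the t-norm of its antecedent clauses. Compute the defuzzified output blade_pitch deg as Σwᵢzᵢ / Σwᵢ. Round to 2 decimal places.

44.67

R1 (z=34.0): rated=0.23, mid=0.83; AND[min(a, b)] → w = 0.23
R2 (z=52.0): low=0.08 → w = 0.08
R3 (z=48.2): high=0.53, low=0.67; AND[min(a, b)] → w = 0.53
Weighted average = (0.23·34.0 + 0.08·52.0 + 0.53·48.2) / (0.23 + 0.08 + 0.53)
  = 37.5260 / 0.8400 = 44.67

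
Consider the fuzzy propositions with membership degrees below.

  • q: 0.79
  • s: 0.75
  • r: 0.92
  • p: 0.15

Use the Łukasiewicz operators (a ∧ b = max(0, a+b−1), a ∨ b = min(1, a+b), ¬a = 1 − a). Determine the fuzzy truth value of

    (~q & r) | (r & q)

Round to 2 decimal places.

0.84

~q = 1 − 0.79 = 0.21
~q & r = max(0, a+b−1) on (0.21, 0.92) = 0.13
r & q = max(0, a+b−1) on (0.92, 0.79) = 0.71
(~q & r) | (r & q) = min(1, a+b) on (0.13, 0.71) = 0.84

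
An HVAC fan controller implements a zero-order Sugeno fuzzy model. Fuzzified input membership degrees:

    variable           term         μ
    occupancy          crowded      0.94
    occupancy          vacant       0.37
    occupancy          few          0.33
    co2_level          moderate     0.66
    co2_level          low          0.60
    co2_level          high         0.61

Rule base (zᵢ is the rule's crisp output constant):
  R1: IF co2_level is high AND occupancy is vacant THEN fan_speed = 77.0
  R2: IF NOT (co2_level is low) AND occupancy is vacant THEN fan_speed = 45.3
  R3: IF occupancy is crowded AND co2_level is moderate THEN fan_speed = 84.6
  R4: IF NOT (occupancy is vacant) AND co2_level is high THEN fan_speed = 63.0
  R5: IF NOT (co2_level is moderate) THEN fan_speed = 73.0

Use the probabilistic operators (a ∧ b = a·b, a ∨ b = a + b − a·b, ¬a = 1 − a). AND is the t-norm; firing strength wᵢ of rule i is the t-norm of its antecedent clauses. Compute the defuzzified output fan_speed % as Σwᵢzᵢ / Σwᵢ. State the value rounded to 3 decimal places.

73.091

R1 (z=77.0): high=0.61, vacant=0.37; AND[a·b] → w = 0.2257
R2 (z=45.3): ¬low=1−0.60=0.40, vacant=0.37; AND[a·b] → w = 0.1480
R3 (z=84.6): crowded=0.94, moderate=0.66; AND[a·b] → w = 0.6204
R4 (z=63.0): ¬vacant=1−0.37=0.63, high=0.61; AND[a·b] → w = 0.3843
R5 (z=73.0): ¬moderate=1−0.66=0.34 → w = 0.3400
Weighted average = (0.2257·77.0 + 0.1480·45.3 + 0.6204·84.6 + 0.3843·63.0 + 0.3400·73.0) / (0.2257 + 0.1480 + 0.6204 + 0.3843 + 0.3400)
  = 125.6000 / 1.7184 = 73.091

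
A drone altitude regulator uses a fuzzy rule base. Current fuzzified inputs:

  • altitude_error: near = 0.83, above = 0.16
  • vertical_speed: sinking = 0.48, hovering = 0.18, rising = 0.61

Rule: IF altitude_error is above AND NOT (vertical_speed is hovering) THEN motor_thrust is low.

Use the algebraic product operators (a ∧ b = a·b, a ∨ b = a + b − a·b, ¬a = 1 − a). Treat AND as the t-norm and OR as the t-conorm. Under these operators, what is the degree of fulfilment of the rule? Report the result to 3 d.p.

0.131

firing strength: above=0.16, ¬hovering=1−0.18=0.82; AND[a·b] → w = 0.1312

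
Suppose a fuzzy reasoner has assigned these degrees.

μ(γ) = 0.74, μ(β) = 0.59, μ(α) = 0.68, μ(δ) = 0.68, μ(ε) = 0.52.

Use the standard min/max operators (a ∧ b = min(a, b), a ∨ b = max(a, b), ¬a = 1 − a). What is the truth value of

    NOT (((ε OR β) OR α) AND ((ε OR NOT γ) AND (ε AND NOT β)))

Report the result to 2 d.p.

0.59

ε OR β = max(a, b) on (0.52, 0.59) = 0.59
(ε OR β) OR α = max(a, b) on (0.59, 0.68) = 0.68
NOT γ = 1 − 0.74 = 0.26
ε OR NOT γ = max(a, b) on (0.52, 0.26) = 0.52
NOT β = 1 − 0.59 = 0.41
ε AND NOT β = min(a, b) on (0.52, 0.41) = 0.41
(ε OR NOT γ) AND (ε AND NOT β) = min(a, b) on (0.52, 0.41) = 0.41
((ε OR β) OR α) AND ((ε OR NOT γ) AND (ε AND NOT β)) = min(a, b) on (0.68, 0.41) = 0.41
NOT (((ε OR β) OR α) AND ((ε OR NOT γ) AND (ε AND NOT β))) = 1 − 0.41 = 0.59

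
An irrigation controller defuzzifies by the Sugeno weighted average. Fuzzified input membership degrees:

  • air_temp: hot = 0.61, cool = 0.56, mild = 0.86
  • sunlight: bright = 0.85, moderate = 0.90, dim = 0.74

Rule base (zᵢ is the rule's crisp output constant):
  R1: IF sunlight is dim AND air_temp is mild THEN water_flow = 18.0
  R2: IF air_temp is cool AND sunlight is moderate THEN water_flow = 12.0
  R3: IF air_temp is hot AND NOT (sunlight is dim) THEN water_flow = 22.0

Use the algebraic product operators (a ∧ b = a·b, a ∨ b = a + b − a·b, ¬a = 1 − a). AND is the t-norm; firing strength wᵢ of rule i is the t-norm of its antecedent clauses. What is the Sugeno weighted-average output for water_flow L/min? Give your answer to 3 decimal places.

16.160

R1 (z=18.0): dim=0.74, mild=0.86; AND[a·b] → w = 0.6364
R2 (z=12.0): cool=0.56, moderate=0.90; AND[a·b] → w = 0.5040
R3 (z=22.0): hot=0.61, ¬dim=1−0.74=0.26; AND[a·b] → w = 0.1586
Weighted average = (0.6364·18.0 + 0.5040·12.0 + 0.1586·22.0) / (0.6364 + 0.5040 + 0.1586)
  = 20.9924 / 1.2990 = 16.160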